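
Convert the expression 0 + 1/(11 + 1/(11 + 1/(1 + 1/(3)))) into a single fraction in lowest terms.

47/521

a_0 = 0: 0/1
a_1 = 11: 1/11
a_2 = 11: 11/122
a_3 = 1: 12/133
a_4 = 3: 47/521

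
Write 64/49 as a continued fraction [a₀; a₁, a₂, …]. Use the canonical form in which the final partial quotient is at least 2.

⌊64/49⌋ = 1, remainder 15
⌊49/15⌋ = 3, remainder 4
⌊15/4⌋ = 3, remainder 3
⌊4/3⌋ = 1, remainder 1
⌊3/1⌋ = 3, remainder 0

[1; 3, 3, 1, 3]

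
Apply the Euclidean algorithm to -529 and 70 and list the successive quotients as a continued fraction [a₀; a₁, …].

-529 = -8·70 + 31, so a_0 = -8
70 = 2·31 + 8, so a_1 = 2
31 = 3·8 + 7, so a_2 = 3
8 = 1·7 + 1, so a_3 = 1
7 = 7·1 + 0, so a_4 = 7

[-8; 2, 3, 1, 7]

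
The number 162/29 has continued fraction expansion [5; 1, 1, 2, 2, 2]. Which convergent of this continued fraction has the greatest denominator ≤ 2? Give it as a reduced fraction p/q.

11/2

List convergents until the denominator exceeds the bound:
a_0 = 5: 5/1  (≤ bound)
a_1 = 1: 6/1  (≤ bound)
a_2 = 1: 11/2  (≤ bound)
a_3 = 2: 28/5  (> 2, stop)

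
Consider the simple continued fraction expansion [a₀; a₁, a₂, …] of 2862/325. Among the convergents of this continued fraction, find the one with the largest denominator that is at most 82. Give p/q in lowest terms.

List convergents until the denominator exceeds the bound:
a_0 = 8: 8/1  (≤ bound)
a_1 = 1: 9/1  (≤ bound)
a_2 = 4: 44/5  (≤ bound)
a_3 = 6: 273/31  (≤ bound)
a_4 = 3: 863/98  (> 82, stop)

273/31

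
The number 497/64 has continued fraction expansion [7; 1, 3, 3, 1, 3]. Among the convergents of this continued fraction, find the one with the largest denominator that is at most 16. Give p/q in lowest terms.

101/13

List convergents until the denominator exceeds the bound:
a_0 = 7: 7/1  (≤ bound)
a_1 = 1: 8/1  (≤ bound)
a_2 = 3: 31/4  (≤ bound)
a_3 = 3: 101/13  (≤ bound)
a_4 = 1: 132/17  (> 16, stop)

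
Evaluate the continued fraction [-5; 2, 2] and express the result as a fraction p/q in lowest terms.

-23/5

a_0 = -5: -5/1
a_1 = 2: -9/2
a_2 = 2: -23/5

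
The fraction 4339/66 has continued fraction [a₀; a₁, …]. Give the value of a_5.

⌊4339/66⌋ = 65, remainder 49
⌊66/49⌋ = 1, remainder 17
⌊49/17⌋ = 2, remainder 15
⌊17/15⌋ = 1, remainder 2
⌊15/2⌋ = 7, remainder 1
⌊2/1⌋ = 2, remainder 0

2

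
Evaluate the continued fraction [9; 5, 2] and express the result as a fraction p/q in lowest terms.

101/11

Starting at the tail and folding back:
Start with 2.
5 + 1/(2/1) = 5 + 1/2 = 11/2
9 + 1/(11/2) = 9 + 2/11 = 101/11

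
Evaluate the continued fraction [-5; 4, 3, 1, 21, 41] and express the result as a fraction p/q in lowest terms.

-72364/15187

Work from the innermost term outward:
Start with 41.
21 + 1/(41/1) = 21 + 1/41 = 862/41
1 + 1/(862/41) = 1 + 41/862 = 903/862
3 + 1/(903/862) = 3 + 862/903 = 3571/903
4 + 1/(3571/903) = 4 + 903/3571 = 15187/3571
-5 + 1/(15187/3571) = -5 + 3571/15187 = -72364/15187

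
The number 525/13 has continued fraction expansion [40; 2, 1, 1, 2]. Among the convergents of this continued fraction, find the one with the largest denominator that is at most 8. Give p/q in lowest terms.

a_0 = 40: 40/1  (≤ bound)
a_1 = 2: 81/2  (≤ bound)
a_2 = 1: 121/3  (≤ bound)
a_3 = 1: 202/5  (≤ bound)
a_4 = 2: 525/13  (> 8, stop)

202/5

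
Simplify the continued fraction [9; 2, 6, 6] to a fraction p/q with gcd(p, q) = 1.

Use the convergent recurrence hₖ = aₖ·hₖ₋₁ + hₖ₋₂ (and likewise for the denominators kₖ):
a_0 = 9: 9/1
a_1 = 2: 19/2
a_2 = 6: 123/13
a_3 = 6: 757/80

757/80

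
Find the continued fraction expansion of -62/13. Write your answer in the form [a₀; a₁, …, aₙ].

Run the Euclidean algorithm, recording each quotient:
-62 = -5·13 + 3, so a_0 = -5
13 = 4·3 + 1, so a_1 = 4
3 = 3·1 + 0, so a_2 = 3

[-5; 4, 3]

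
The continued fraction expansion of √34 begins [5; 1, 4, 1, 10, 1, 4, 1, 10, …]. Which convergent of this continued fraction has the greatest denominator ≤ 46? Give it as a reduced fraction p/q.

35/6

List convergents until the denominator exceeds the bound:
a_0 = 5: 5/1  (≤ bound)
a_1 = 1: 6/1  (≤ bound)
a_2 = 4: 29/5  (≤ bound)
a_3 = 1: 35/6  (≤ bound)
a_4 = 10: 379/65  (> 46, stop)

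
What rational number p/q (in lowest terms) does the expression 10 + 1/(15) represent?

Use the convergent recurrence hₖ = aₖ·hₖ₋₁ + hₖ₋₂ (and likewise for the denominators kₖ):
a_0 = 10: 10/1
a_1 = 15: 151/15

151/15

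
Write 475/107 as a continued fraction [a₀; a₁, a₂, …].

[4; 2, 3, 1, 1, 1, 1, 2]

⌊475/107⌋ = 4, remainder 47
⌊107/47⌋ = 2, remainder 13
⌊47/13⌋ = 3, remainder 8
⌊13/8⌋ = 1, remainder 5
⌊8/5⌋ = 1, remainder 3
⌊5/3⌋ = 1, remainder 2
⌊3/2⌋ = 1, remainder 1
⌊2/1⌋ = 2, remainder 0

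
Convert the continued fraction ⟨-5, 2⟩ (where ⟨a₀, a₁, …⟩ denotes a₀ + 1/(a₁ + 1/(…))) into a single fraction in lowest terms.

-9/2

Use the convergent recurrence hₖ = aₖ·hₖ₋₁ + hₖ₋₂ (and likewise for the denominators kₖ):
a_0 = -5: -5/1
a_1 = 2: -9/2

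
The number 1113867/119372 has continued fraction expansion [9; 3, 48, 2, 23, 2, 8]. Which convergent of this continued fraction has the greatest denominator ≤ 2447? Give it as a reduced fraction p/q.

List convergents until the denominator exceeds the bound:
a_0 = 9: 9/1  (≤ bound)
a_1 = 3: 28/3  (≤ bound)
a_2 = 48: 1353/145  (≤ bound)
a_3 = 2: 2734/293  (≤ bound)
a_4 = 23: 64235/6884  (> 2447, stop)

2734/293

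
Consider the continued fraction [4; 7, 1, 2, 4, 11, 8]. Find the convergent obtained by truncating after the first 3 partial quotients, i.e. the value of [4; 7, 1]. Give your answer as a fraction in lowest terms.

33/8

a_0 = 4: 4/1
a_1 = 7: 29/7
a_2 = 1: 33/8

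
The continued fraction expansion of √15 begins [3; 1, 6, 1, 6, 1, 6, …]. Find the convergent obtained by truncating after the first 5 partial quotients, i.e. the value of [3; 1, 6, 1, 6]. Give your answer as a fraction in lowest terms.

213/55

Use the convergent recurrence hₖ = aₖ·hₖ₋₁ + hₖ₋₂ (and likewise for the denominators kₖ):
a_0 = 3: 3/1
a_1 = 1: 4/1
a_2 = 6: 27/7
a_3 = 1: 31/8
a_4 = 6: 213/55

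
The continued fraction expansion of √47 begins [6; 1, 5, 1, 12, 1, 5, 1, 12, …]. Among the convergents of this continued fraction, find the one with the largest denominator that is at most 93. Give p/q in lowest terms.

List convergents until the denominator exceeds the bound:
a_0 = 6: 6/1  (≤ bound)
a_1 = 1: 7/1  (≤ bound)
a_2 = 5: 41/6  (≤ bound)
a_3 = 1: 48/7  (≤ bound)
a_4 = 12: 617/90  (≤ bound)
a_5 = 1: 665/97  (> 93, stop)

617/90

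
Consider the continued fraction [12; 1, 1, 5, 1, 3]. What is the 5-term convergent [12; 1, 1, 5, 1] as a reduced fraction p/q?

163/13

Work from the innermost term outward:
Start with 1.
5 + 1/(1/1) = 5 + 1/1 = 6/1
1 + 1/(6/1) = 1 + 1/6 = 7/6
1 + 1/(7/6) = 1 + 6/7 = 13/7
12 + 1/(13/7) = 12 + 7/13 = 163/13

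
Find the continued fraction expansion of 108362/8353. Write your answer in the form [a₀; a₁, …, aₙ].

Apply division with remainder until the remainder is 0:
108362 = 12·8353 + 8126, so a_0 = 12
8353 = 1·8126 + 227, so a_1 = 1
8126 = 35·227 + 181, so a_2 = 35
227 = 1·181 + 46, so a_3 = 1
181 = 3·46 + 43, so a_4 = 3
46 = 1·43 + 3, so a_5 = 1
43 = 14·3 + 1, so a_6 = 14
3 = 3·1 + 0, so a_7 = 3

[12; 1, 35, 1, 3, 1, 14, 3]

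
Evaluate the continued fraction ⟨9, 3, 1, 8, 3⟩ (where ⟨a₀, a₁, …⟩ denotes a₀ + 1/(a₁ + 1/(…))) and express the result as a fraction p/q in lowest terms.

Use the convergent recurrence hₖ = aₖ·hₖ₋₁ + hₖ₋₂ (and likewise for the denominators kₖ):
a_0 = 9: 9/1
a_1 = 3: 28/3
a_2 = 1: 37/4
a_3 = 8: 324/35
a_4 = 3: 1009/109

1009/109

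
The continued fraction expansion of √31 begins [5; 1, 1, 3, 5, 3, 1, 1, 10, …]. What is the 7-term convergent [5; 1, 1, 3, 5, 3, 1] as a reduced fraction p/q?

Start with 1.
3 + 1/(1/1) = 3 + 1/1 = 4/1
5 + 1/(4/1) = 5 + 1/4 = 21/4
3 + 1/(21/4) = 3 + 4/21 = 67/21
1 + 1/(67/21) = 1 + 21/67 = 88/67
1 + 1/(88/67) = 1 + 67/88 = 155/88
5 + 1/(155/88) = 5 + 88/155 = 863/155

863/155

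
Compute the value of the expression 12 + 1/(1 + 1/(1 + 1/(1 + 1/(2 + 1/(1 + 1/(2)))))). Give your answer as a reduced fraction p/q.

Compute successive convergents:
a_0 = 12: 12/1
a_1 = 1: 13/1
a_2 = 1: 25/2
a_3 = 1: 38/3
a_4 = 2: 101/8
a_5 = 1: 139/11
a_6 = 2: 379/30

379/30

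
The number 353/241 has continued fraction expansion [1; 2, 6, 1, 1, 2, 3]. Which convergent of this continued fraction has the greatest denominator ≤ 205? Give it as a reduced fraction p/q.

a_0 = 1: 1/1  (≤ bound)
a_1 = 2: 3/2  (≤ bound)
a_2 = 6: 19/13  (≤ bound)
a_3 = 1: 22/15  (≤ bound)
a_4 = 1: 41/28  (≤ bound)
a_5 = 2: 104/71  (≤ bound)
a_6 = 3: 353/241  (> 205, stop)

104/71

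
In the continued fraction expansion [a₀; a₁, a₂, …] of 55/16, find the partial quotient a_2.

3

Run the Euclidean algorithm, recording each quotient:
⌊55/16⌋ = 3, remainder 7
⌊16/7⌋ = 2, remainder 2
⌊7/2⌋ = 3, remainder 1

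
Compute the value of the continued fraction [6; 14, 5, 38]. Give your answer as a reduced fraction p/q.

Build up convergents one term at a time:
a_0 = 6: 6/1
a_1 = 14: 85/14
a_2 = 5: 431/71
a_3 = 38: 16463/2712

16463/2712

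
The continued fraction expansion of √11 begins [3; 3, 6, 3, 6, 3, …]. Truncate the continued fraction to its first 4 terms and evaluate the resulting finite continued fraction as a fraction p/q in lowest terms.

199/60

Use the convergent recurrence hₖ = aₖ·hₖ₋₁ + hₖ₋₂ (and likewise for the denominators kₖ):
a_0 = 3: 3/1
a_1 = 3: 10/3
a_2 = 6: 63/19
a_3 = 3: 199/60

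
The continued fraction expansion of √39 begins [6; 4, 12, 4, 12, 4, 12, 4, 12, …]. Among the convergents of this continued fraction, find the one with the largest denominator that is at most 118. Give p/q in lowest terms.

306/49

List convergents until the denominator exceeds the bound:
a_0 = 6: 6/1  (≤ bound)
a_1 = 4: 25/4  (≤ bound)
a_2 = 12: 306/49  (≤ bound)
a_3 = 4: 1249/200  (> 118, stop)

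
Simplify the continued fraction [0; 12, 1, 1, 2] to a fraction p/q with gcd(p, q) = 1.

5/63

a_0 = 0: 0/1
a_1 = 12: 1/12
a_2 = 1: 1/13
a_3 = 1: 2/25
a_4 = 2: 5/63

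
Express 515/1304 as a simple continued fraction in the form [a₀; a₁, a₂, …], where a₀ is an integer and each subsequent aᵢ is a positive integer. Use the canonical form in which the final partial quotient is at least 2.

515 = 0·1304 + 515, so a_0 = 0
1304 = 2·515 + 274, so a_1 = 2
515 = 1·274 + 241, so a_2 = 1
274 = 1·241 + 33, so a_3 = 1
241 = 7·33 + 10, so a_4 = 7
33 = 3·10 + 3, so a_5 = 3
10 = 3·3 + 1, so a_6 = 3
3 = 3·1 + 0, so a_7 = 3

[0; 2, 1, 1, 7, 3, 3, 3]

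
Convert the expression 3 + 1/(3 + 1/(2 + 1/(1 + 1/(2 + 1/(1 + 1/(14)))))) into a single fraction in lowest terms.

1797/545

Compute successive convergents:
a_0 = 3: 3/1
a_1 = 3: 10/3
a_2 = 2: 23/7
a_3 = 1: 33/10
a_4 = 2: 89/27
a_5 = 1: 122/37
a_6 = 14: 1797/545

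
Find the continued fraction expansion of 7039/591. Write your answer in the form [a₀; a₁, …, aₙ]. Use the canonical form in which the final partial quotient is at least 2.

[11; 1, 10, 6, 1, 1, 1, 2]

7039 ÷ 591 → quotient 11, remainder 538
591 ÷ 538 → quotient 1, remainder 53
538 ÷ 53 → quotient 10, remainder 8
53 ÷ 8 → quotient 6, remainder 5
8 ÷ 5 → quotient 1, remainder 3
5 ÷ 3 → quotient 1, remainder 2
3 ÷ 2 → quotient 1, remainder 1
2 ÷ 1 → quotient 2, remainder 0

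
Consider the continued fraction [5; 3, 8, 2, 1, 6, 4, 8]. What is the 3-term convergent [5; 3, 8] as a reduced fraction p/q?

a_0 = 5: 5/1
a_1 = 3: 16/3
a_2 = 8: 133/25

133/25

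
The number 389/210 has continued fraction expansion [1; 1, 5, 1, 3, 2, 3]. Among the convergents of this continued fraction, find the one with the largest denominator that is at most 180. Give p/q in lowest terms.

List convergents until the denominator exceeds the bound:
a_0 = 1: 1/1  (≤ bound)
a_1 = 1: 2/1  (≤ bound)
a_2 = 5: 11/6  (≤ bound)
a_3 = 1: 13/7  (≤ bound)
a_4 = 3: 50/27  (≤ bound)
a_5 = 2: 113/61  (≤ bound)
a_6 = 3: 389/210  (> 180, stop)

113/61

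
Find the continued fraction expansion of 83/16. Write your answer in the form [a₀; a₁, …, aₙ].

Apply division with remainder until the remainder is 0:
83 = 5·16 + 3, so a_0 = 5
16 = 5·3 + 1, so a_1 = 5
3 = 3·1 + 0, so a_2 = 3

[5; 5, 3]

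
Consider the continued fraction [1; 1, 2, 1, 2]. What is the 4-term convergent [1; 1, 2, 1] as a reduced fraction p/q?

7/4

Build up convergents one term at a time:
a_0 = 1: 1/1
a_1 = 1: 2/1
a_2 = 2: 5/3
a_3 = 1: 7/4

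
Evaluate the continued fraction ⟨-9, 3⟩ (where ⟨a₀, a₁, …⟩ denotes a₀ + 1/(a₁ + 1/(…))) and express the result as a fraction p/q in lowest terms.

-26/3

Collapse the nested fraction from the inside out:
Start with 3.
-9 + 1/(3/1) = -9 + 1/3 = -26/3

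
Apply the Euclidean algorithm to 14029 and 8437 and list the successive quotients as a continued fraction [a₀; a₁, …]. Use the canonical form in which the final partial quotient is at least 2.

14029 = 1·8437 + 5592, so a_0 = 1
8437 = 1·5592 + 2845, so a_1 = 1
5592 = 1·2845 + 2747, so a_2 = 1
2845 = 1·2747 + 98, so a_3 = 1
2747 = 28·98 + 3, so a_4 = 28
98 = 32·3 + 2, so a_5 = 32
3 = 1·2 + 1, so a_6 = 1
2 = 2·1 + 0, so a_7 = 2

[1; 1, 1, 1, 28, 32, 1, 2]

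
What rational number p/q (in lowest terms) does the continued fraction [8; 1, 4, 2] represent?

Use the convergent recurrence hₖ = aₖ·hₖ₋₁ + hₖ₋₂ (and likewise for the denominators kₖ):
a_0 = 8: 8/1
a_1 = 1: 9/1
a_2 = 4: 44/5
a_3 = 2: 97/11

97/11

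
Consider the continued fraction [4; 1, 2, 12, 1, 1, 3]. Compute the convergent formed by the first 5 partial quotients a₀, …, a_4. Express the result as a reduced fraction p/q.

a_0 = 4: 4/1
a_1 = 1: 5/1
a_2 = 2: 14/3
a_3 = 12: 173/37
a_4 = 1: 187/40

187/40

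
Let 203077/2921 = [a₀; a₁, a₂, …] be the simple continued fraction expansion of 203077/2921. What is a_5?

7

203077 ÷ 2921 → quotient 69, remainder 1528
2921 ÷ 1528 → quotient 1, remainder 1393
1528 ÷ 1393 → quotient 1, remainder 135
1393 ÷ 135 → quotient 10, remainder 43
135 ÷ 43 → quotient 3, remainder 6
43 ÷ 6 → quotient 7, remainder 1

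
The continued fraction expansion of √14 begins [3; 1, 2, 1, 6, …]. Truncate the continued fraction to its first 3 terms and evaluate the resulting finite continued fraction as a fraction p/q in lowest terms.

Starting at the tail and folding back:
Start with 2.
1 + 1/(2/1) = 1 + 1/2 = 3/2
3 + 1/(3/2) = 3 + 2/3 = 11/3

11/3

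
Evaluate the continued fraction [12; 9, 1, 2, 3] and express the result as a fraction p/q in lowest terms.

1174/97

Collapse the nested fraction from the inside out:
Start with 3.
2 + 1/(3/1) = 2 + 1/3 = 7/3
1 + 1/(7/3) = 1 + 3/7 = 10/7
9 + 1/(10/7) = 9 + 7/10 = 97/10
12 + 1/(97/10) = 12 + 10/97 = 1174/97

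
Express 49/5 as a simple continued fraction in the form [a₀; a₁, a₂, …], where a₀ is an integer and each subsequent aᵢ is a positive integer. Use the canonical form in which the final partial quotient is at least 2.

Run the Euclidean algorithm, recording each quotient:
49 = 9·5 + 4, so a_0 = 9
5 = 1·4 + 1, so a_1 = 1
4 = 4·1 + 0, so a_2 = 4

[9; 1, 4]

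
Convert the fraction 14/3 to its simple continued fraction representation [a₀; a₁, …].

⌊14/3⌋ = 4, remainder 2
⌊3/2⌋ = 1, remainder 1
⌊2/1⌋ = 2, remainder 0

[4; 1, 2]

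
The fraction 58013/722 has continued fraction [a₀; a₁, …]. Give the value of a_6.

6

Run the Euclidean algorithm, recording each quotient:
58013 = 80·722 + 253, so a_0 = 80
722 = 2·253 + 216, so a_1 = 2
253 = 1·216 + 37, so a_2 = 1
216 = 5·37 + 31, so a_3 = 5
37 = 1·31 + 6, so a_4 = 1
31 = 5·6 + 1, so a_5 = 5
6 = 6·1 + 0, so a_6 = 6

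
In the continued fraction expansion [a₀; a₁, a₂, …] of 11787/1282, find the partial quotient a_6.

2

⌊11787/1282⌋ = 9, remainder 249
⌊1282/249⌋ = 5, remainder 37
⌊249/37⌋ = 6, remainder 27
⌊37/27⌋ = 1, remainder 10
⌊27/10⌋ = 2, remainder 7
⌊10/7⌋ = 1, remainder 3
⌊7/3⌋ = 2, remainder 1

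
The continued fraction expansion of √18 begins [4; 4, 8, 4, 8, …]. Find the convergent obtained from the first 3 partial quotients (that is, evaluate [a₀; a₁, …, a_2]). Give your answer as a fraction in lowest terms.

Start with 8.
4 + 1/(8/1) = 4 + 1/8 = 33/8
4 + 1/(33/8) = 4 + 8/33 = 140/33

140/33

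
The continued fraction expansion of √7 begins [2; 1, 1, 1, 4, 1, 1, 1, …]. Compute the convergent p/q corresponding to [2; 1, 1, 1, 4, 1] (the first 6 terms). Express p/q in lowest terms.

45/17

a_0 = 2: 2/1
a_1 = 1: 3/1
a_2 = 1: 5/2
a_3 = 1: 8/3
a_4 = 4: 37/14
a_5 = 1: 45/17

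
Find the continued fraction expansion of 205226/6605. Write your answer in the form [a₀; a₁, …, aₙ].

[31; 14, 42, 1, 4, 2]

Run the Euclidean algorithm, recording each quotient:
205226 = 31·6605 + 471, so a_0 = 31
6605 = 14·471 + 11, so a_1 = 14
471 = 42·11 + 9, so a_2 = 42
11 = 1·9 + 2, so a_3 = 1
9 = 4·2 + 1, so a_4 = 4
2 = 2·1 + 0, so a_5 = 2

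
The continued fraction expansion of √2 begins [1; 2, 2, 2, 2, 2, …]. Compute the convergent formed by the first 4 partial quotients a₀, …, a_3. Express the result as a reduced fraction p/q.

17/12

Build up convergents one term at a time:
a_0 = 1: 1/1
a_1 = 2: 3/2
a_2 = 2: 7/5
a_3 = 2: 17/12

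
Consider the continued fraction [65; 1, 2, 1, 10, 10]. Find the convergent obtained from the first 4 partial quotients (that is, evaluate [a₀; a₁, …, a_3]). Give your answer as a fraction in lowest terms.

263/4

Collapse the nested fraction from the inside out:
Start with 1.
2 + 1/(1/1) = 2 + 1/1 = 3/1
1 + 1/(3/1) = 1 + 1/3 = 4/3
65 + 1/(4/3) = 65 + 3/4 = 263/4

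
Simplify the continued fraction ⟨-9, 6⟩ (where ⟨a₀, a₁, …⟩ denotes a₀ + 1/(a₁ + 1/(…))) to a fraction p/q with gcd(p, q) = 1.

-53/6

Build up convergents one term at a time:
a_0 = -9: -9/1
a_1 = 6: -53/6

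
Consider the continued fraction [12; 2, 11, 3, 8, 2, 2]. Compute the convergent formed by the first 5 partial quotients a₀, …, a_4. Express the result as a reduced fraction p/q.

Start with 8.
3 + 1/(8/1) = 3 + 1/8 = 25/8
11 + 1/(25/8) = 11 + 8/25 = 283/25
2 + 1/(283/25) = 2 + 25/283 = 591/283
12 + 1/(591/283) = 12 + 283/591 = 7375/591

7375/591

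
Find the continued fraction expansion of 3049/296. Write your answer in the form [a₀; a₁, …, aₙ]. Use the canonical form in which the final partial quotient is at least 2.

Run the Euclidean algorithm, recording each quotient:
3049 ÷ 296 → quotient 10, remainder 89
296 ÷ 89 → quotient 3, remainder 29
89 ÷ 29 → quotient 3, remainder 2
29 ÷ 2 → quotient 14, remainder 1
2 ÷ 1 → quotient 2, remainder 0

[10; 3, 3, 14, 2]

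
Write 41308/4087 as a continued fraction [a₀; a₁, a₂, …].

[10; 9, 3, 48, 3]

41308 ÷ 4087 → quotient 10, remainder 438
4087 ÷ 438 → quotient 9, remainder 145
438 ÷ 145 → quotient 3, remainder 3
145 ÷ 3 → quotient 48, remainder 1
3 ÷ 1 → quotient 3, remainder 0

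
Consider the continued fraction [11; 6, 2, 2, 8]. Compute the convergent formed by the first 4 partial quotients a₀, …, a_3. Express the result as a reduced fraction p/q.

357/32

Work from the innermost term outward:
Start with 2.
2 + 1/(2/1) = 2 + 1/2 = 5/2
6 + 1/(5/2) = 6 + 2/5 = 32/5
11 + 1/(32/5) = 11 + 5/32 = 357/32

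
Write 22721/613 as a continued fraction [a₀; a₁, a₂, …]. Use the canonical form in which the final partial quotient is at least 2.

[37; 15, 3, 13]

Apply division with remainder until the remainder is 0:
22721 ÷ 613 → quotient 37, remainder 40
613 ÷ 40 → quotient 15, remainder 13
40 ÷ 13 → quotient 3, remainder 1
13 ÷ 1 → quotient 13, remainder 0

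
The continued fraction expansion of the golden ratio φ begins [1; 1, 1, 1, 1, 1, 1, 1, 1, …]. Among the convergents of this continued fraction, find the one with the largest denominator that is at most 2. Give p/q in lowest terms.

a_0 = 1: 1/1  (≤ bound)
a_1 = 1: 2/1  (≤ bound)
a_2 = 1: 3/2  (≤ bound)
a_3 = 1: 5/3  (> 2, stop)

3/2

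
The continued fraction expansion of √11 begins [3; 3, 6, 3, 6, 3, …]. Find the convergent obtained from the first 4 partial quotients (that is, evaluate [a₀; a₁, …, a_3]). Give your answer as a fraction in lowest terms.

a_0 = 3: 3/1
a_1 = 3: 10/3
a_2 = 6: 63/19
a_3 = 3: 199/60

199/60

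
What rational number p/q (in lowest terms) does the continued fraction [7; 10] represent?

Build up convergents one term at a time:
a_0 = 7: 7/1
a_1 = 10: 71/10

71/10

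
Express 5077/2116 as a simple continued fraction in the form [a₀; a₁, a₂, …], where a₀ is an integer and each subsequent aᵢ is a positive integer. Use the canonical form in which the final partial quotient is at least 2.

[2; 2, 1, 1, 59, 1, 6]

5077 = 2·2116 + 845, so a_0 = 2
2116 = 2·845 + 426, so a_1 = 2
845 = 1·426 + 419, so a_2 = 1
426 = 1·419 + 7, so a_3 = 1
419 = 59·7 + 6, so a_4 = 59
7 = 1·6 + 1, so a_5 = 1
6 = 6·1 + 0, so a_6 = 6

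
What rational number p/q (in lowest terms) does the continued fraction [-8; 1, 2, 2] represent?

-51/7

Start with 2.
2 + 1/(2/1) = 2 + 1/2 = 5/2
1 + 1/(5/2) = 1 + 2/5 = 7/5
-8 + 1/(7/5) = -8 + 5/7 = -51/7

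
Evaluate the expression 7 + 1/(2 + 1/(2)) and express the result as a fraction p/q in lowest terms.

a_0 = 7: 7/1
a_1 = 2: 15/2
a_2 = 2: 37/5

37/5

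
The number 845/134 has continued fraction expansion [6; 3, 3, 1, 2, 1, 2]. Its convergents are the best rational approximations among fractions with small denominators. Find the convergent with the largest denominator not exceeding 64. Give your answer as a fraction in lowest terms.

309/49

a_0 = 6: 6/1  (≤ bound)
a_1 = 3: 19/3  (≤ bound)
a_2 = 3: 63/10  (≤ bound)
a_3 = 1: 82/13  (≤ bound)
a_4 = 2: 227/36  (≤ bound)
a_5 = 1: 309/49  (≤ bound)
a_6 = 2: 845/134  (> 64, stop)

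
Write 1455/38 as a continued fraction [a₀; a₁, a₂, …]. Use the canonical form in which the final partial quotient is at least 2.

[38; 3, 2, 5]

Apply division with remainder until the remainder is 0:
1455 ÷ 38 → quotient 38, remainder 11
38 ÷ 11 → quotient 3, remainder 5
11 ÷ 5 → quotient 2, remainder 1
5 ÷ 1 → quotient 5, remainder 0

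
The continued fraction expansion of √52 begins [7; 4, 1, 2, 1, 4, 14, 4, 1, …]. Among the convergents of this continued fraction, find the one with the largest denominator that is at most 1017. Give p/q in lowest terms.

649/90

a_0 = 7: 7/1  (≤ bound)
a_1 = 4: 29/4  (≤ bound)
a_2 = 1: 36/5  (≤ bound)
a_3 = 2: 101/14  (≤ bound)
a_4 = 1: 137/19  (≤ bound)
a_5 = 4: 649/90  (≤ bound)
a_6 = 14: 9223/1279  (> 1017, stop)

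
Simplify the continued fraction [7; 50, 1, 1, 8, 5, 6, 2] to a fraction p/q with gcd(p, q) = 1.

413227/58866

Collapse the nested fraction from the inside out:
Start with 2.
6 + 1/(2/1) = 6 + 1/2 = 13/2
5 + 1/(13/2) = 5 + 2/13 = 67/13
8 + 1/(67/13) = 8 + 13/67 = 549/67
1 + 1/(549/67) = 1 + 67/549 = 616/549
1 + 1/(616/549) = 1 + 549/616 = 1165/616
50 + 1/(1165/616) = 50 + 616/1165 = 58866/1165
7 + 1/(58866/1165) = 7 + 1165/58866 = 413227/58866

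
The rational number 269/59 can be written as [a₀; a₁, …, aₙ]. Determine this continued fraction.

[4; 1, 1, 3, 1, 2, 2]

269 ÷ 59 → quotient 4, remainder 33
59 ÷ 33 → quotient 1, remainder 26
33 ÷ 26 → quotient 1, remainder 7
26 ÷ 7 → quotient 3, remainder 5
7 ÷ 5 → quotient 1, remainder 2
5 ÷ 2 → quotient 2, remainder 1
2 ÷ 1 → quotient 2, remainder 0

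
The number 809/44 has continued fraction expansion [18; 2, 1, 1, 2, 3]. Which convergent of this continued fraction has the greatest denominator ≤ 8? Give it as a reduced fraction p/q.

a_0 = 18: 18/1  (≤ bound)
a_1 = 2: 37/2  (≤ bound)
a_2 = 1: 55/3  (≤ bound)
a_3 = 1: 92/5  (≤ bound)
a_4 = 2: 239/13  (> 8, stop)

92/5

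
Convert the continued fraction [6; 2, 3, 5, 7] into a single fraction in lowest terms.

Start with 7.
5 + 1/(7/1) = 5 + 1/7 = 36/7
3 + 1/(36/7) = 3 + 7/36 = 115/36
2 + 1/(115/36) = 2 + 36/115 = 266/115
6 + 1/(266/115) = 6 + 115/266 = 1711/266

1711/266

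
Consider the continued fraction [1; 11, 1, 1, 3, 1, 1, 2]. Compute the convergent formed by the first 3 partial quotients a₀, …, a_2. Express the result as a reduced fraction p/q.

13/12

a_0 = 1: 1/1
a_1 = 11: 12/11
a_2 = 1: 13/12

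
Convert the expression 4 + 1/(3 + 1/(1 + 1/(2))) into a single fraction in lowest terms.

47/11

Starting at the tail and folding back:
Start with 2.
1 + 1/(2/1) = 1 + 1/2 = 3/2
3 + 1/(3/2) = 3 + 2/3 = 11/3
4 + 1/(11/3) = 4 + 3/11 = 47/11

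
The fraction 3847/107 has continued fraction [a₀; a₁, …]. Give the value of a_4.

2

3847 ÷ 107 → quotient 35, remainder 102
107 ÷ 102 → quotient 1, remainder 5
102 ÷ 5 → quotient 20, remainder 2
5 ÷ 2 → quotient 2, remainder 1
2 ÷ 1 → quotient 2, remainder 0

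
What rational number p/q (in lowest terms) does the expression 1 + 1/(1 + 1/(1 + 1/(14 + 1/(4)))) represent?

179/118

Compute successive convergents:
a_0 = 1: 1/1
a_1 = 1: 2/1
a_2 = 1: 3/2
a_3 = 14: 44/29
a_4 = 4: 179/118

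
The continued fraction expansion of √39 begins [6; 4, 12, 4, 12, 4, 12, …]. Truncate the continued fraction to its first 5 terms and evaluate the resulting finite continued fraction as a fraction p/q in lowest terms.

Start with 12.
4 + 1/(12/1) = 4 + 1/12 = 49/12
12 + 1/(49/12) = 12 + 12/49 = 600/49
4 + 1/(600/49) = 4 + 49/600 = 2449/600
6 + 1/(2449/600) = 6 + 600/2449 = 15294/2449

15294/2449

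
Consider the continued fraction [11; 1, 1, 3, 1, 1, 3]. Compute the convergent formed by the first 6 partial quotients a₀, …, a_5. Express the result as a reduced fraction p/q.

Work from the innermost term outward:
Start with 1.
1 + 1/(1/1) = 1 + 1/1 = 2/1
3 + 1/(2/1) = 3 + 1/2 = 7/2
1 + 1/(7/2) = 1 + 2/7 = 9/7
1 + 1/(9/7) = 1 + 7/9 = 16/9
11 + 1/(16/9) = 11 + 9/16 = 185/16

185/16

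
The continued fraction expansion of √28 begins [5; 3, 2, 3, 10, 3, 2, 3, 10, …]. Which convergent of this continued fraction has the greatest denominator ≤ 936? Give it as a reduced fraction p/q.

4048/765

List convergents until the denominator exceeds the bound:
a_0 = 5: 5/1  (≤ bound)
a_1 = 3: 16/3  (≤ bound)
a_2 = 2: 37/7  (≤ bound)
a_3 = 3: 127/24  (≤ bound)
a_4 = 10: 1307/247  (≤ bound)
a_5 = 3: 4048/765  (≤ bound)
a_6 = 2: 9403/1777  (> 936, stop)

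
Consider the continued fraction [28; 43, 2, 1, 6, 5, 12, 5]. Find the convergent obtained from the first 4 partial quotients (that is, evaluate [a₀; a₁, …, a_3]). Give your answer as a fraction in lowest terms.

Collapse the nested fraction from the inside out:
Start with 1.
2 + 1/(1/1) = 2 + 1/1 = 3/1
43 + 1/(3/1) = 43 + 1/3 = 130/3
28 + 1/(130/3) = 28 + 3/130 = 3643/130

3643/130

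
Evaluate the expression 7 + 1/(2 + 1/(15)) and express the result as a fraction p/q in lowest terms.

232/31

Start with 15.
2 + 1/(15/1) = 2 + 1/15 = 31/15
7 + 1/(31/15) = 7 + 15/31 = 232/31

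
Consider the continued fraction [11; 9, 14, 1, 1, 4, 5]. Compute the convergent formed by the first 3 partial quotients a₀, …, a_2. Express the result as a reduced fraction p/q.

1411/127

Use the convergent recurrence hₖ = aₖ·hₖ₋₁ + hₖ₋₂ (and likewise for the denominators kₖ):
a_0 = 11: 11/1
a_1 = 9: 100/9
a_2 = 14: 1411/127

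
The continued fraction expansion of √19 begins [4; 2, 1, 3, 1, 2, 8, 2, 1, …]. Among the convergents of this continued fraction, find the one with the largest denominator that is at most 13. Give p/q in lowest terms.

a_0 = 4: 4/1  (≤ bound)
a_1 = 2: 9/2  (≤ bound)
a_2 = 1: 13/3  (≤ bound)
a_3 = 3: 48/11  (≤ bound)
a_4 = 1: 61/14  (> 13, stop)

48/11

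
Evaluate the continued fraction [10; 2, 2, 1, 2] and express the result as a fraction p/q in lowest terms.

Start with 2.
1 + 1/(2/1) = 1 + 1/2 = 3/2
2 + 1/(3/2) = 2 + 2/3 = 8/3
2 + 1/(8/3) = 2 + 3/8 = 19/8
10 + 1/(19/8) = 10 + 8/19 = 198/19

198/19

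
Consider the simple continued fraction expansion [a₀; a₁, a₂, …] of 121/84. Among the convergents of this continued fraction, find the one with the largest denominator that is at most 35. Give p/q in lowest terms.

List convergents until the denominator exceeds the bound:
a_0 = 1: 1/1  (≤ bound)
a_1 = 2: 3/2  (≤ bound)
a_2 = 3: 10/7  (≤ bound)
a_3 = 1: 13/9  (≤ bound)
a_4 = 2: 36/25  (≤ bound)
a_5 = 3: 121/84  (> 35, stop)

36/25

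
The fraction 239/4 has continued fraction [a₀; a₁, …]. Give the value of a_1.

1

239 = 59·4 + 3, so a_0 = 59
4 = 1·3 + 1, so a_1 = 1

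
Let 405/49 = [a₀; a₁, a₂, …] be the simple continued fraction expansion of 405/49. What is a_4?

3

Apply division with remainder until the remainder is 0:
405 = 8·49 + 13, so a_0 = 8
49 = 3·13 + 10, so a_1 = 3
13 = 1·10 + 3, so a_2 = 1
10 = 3·3 + 1, so a_3 = 3
3 = 3·1 + 0, so a_4 = 3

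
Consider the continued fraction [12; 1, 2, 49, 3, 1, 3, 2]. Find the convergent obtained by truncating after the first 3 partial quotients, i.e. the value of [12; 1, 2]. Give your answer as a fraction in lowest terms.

Use the convergent recurrence hₖ = aₖ·hₖ₋₁ + hₖ₋₂ (and likewise for the denominators kₖ):
a_0 = 12: 12/1
a_1 = 1: 13/1
a_2 = 2: 38/3

38/3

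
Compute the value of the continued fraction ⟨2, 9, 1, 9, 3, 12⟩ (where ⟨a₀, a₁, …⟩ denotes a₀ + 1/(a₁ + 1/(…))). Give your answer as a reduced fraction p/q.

Use the convergent recurrence hₖ = aₖ·hₖ₋₁ + hₖ₋₂ (and likewise for the denominators kₖ):
a_0 = 2: 2/1
a_1 = 9: 19/9
a_2 = 1: 21/10
a_3 = 9: 208/99
a_4 = 3: 645/307
a_5 = 12: 7948/3783

7948/3783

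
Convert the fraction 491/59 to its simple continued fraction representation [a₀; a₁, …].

[8; 3, 9, 2]

491 ÷ 59 → quotient 8, remainder 19
59 ÷ 19 → quotient 3, remainder 2
19 ÷ 2 → quotient 9, remainder 1
2 ÷ 1 → quotient 2, remainder 0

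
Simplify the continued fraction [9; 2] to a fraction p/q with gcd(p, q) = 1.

a_0 = 9: 9/1
a_1 = 2: 19/2

19/2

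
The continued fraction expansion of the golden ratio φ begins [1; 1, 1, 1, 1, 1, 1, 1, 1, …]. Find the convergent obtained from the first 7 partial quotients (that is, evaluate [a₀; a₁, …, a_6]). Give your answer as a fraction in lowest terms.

Build up convergents one term at a time:
a_0 = 1: 1/1
a_1 = 1: 2/1
a_2 = 1: 3/2
a_3 = 1: 5/3
a_4 = 1: 8/5
a_5 = 1: 13/8
a_6 = 1: 21/13

21/13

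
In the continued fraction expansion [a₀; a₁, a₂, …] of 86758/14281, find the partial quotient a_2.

3

Apply division with remainder until the remainder is 0:
86758 = 6·14281 + 1072, so a_0 = 6
14281 = 13·1072 + 345, so a_1 = 13
1072 = 3·345 + 37, so a_2 = 3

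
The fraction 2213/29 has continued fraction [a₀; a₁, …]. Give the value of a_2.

4

⌊2213/29⌋ = 76, remainder 9
⌊29/9⌋ = 3, remainder 2
⌊9/2⌋ = 4, remainder 1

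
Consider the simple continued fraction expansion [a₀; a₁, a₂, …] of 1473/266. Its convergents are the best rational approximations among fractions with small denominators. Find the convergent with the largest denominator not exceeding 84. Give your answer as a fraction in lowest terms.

a_0 = 5: 5/1  (≤ bound)
a_1 = 1: 6/1  (≤ bound)
a_2 = 1: 11/2  (≤ bound)
a_3 = 6: 72/13  (≤ bound)
a_4 = 6: 443/80  (≤ bound)
a_5 = 1: 515/93  (> 84, stop)

443/80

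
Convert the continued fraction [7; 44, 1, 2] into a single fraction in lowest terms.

Collapse the nested fraction from the inside out:
Start with 2.
1 + 1/(2/1) = 1 + 1/2 = 3/2
44 + 1/(3/2) = 44 + 2/3 = 134/3
7 + 1/(134/3) = 7 + 3/134 = 941/134

941/134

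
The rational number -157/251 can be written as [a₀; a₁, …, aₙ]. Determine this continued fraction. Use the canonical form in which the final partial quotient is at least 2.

[-1; 2, 1, 2, 31]

⌊-157/251⌋ = -1, remainder 94
⌊251/94⌋ = 2, remainder 63
⌊94/63⌋ = 1, remainder 31
⌊63/31⌋ = 2, remainder 1
⌊31/1⌋ = 31, remainder 0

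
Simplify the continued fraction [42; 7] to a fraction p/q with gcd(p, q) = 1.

Compute successive convergents:
a_0 = 42: 42/1
a_1 = 7: 295/7

295/7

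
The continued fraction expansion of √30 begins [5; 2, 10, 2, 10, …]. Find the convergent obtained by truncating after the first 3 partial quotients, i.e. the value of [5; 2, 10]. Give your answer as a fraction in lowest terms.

a_0 = 5: 5/1
a_1 = 2: 11/2
a_2 = 10: 115/21

115/21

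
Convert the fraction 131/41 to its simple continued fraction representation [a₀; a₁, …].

⌊131/41⌋ = 3, remainder 8
⌊41/8⌋ = 5, remainder 1
⌊8/1⌋ = 8, remainder 0

[3; 5, 8]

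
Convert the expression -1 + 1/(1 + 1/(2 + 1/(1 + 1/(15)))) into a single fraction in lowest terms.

a_0 = -1: -1/1
a_1 = 1: 0/1
a_2 = 2: -1/3
a_3 = 1: -1/4
a_4 = 15: -16/63

-16/63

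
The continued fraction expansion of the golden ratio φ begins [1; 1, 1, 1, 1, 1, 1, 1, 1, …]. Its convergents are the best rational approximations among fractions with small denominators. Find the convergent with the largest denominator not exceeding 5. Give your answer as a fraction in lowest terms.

8/5

List convergents until the denominator exceeds the bound:
a_0 = 1: 1/1  (≤ bound)
a_1 = 1: 2/1  (≤ bound)
a_2 = 1: 3/2  (≤ bound)
a_3 = 1: 5/3  (≤ bound)
a_4 = 1: 8/5  (≤ bound)
a_5 = 1: 13/8  (> 5, stop)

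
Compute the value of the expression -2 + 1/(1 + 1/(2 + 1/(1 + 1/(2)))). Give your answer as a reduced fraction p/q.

-14/11

Work from the innermost term outward:
Start with 2.
1 + 1/(2/1) = 1 + 1/2 = 3/2
2 + 1/(3/2) = 2 + 2/3 = 8/3
1 + 1/(8/3) = 1 + 3/8 = 11/8
-2 + 1/(11/8) = -2 + 8/11 = -14/11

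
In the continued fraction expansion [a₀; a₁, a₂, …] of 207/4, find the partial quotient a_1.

207 = 51·4 + 3, so a_0 = 51
4 = 1·3 + 1, so a_1 = 1

1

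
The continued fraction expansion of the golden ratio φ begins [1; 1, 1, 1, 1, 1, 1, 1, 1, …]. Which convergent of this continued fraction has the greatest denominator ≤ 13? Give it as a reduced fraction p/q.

21/13

a_0 = 1: 1/1  (≤ bound)
a_1 = 1: 2/1  (≤ bound)
a_2 = 1: 3/2  (≤ bound)
a_3 = 1: 5/3  (≤ bound)
a_4 = 1: 8/5  (≤ bound)
a_5 = 1: 13/8  (≤ bound)
a_6 = 1: 21/13  (≤ bound)
a_7 = 1: 34/21  (> 13, stop)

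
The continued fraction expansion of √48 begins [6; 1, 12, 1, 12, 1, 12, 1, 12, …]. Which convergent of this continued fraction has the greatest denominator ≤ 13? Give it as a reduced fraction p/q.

List convergents until the denominator exceeds the bound:
a_0 = 6: 6/1  (≤ bound)
a_1 = 1: 7/1  (≤ bound)
a_2 = 12: 90/13  (≤ bound)
a_3 = 1: 97/14  (> 13, stop)

90/13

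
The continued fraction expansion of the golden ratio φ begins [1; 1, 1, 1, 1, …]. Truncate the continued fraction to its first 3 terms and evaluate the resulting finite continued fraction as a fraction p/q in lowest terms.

3/2

Work from the innermost term outward:
Start with 1.
1 + 1/(1/1) = 1 + 1/1 = 2/1
1 + 1/(2/1) = 1 + 1/2 = 3/2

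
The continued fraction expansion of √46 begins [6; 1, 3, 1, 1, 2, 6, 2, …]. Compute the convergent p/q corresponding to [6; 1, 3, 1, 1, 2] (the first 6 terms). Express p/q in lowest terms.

156/23

Use the convergent recurrence hₖ = aₖ·hₖ₋₁ + hₖ₋₂ (and likewise for the denominators kₖ):
a_0 = 6: 6/1
a_1 = 1: 7/1
a_2 = 3: 27/4
a_3 = 1: 34/5
a_4 = 1: 61/9
a_5 = 2: 156/23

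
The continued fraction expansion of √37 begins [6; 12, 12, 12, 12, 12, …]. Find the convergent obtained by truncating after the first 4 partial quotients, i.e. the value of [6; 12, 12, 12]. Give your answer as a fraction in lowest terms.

Start with 12.
12 + 1/(12/1) = 12 + 1/12 = 145/12
12 + 1/(145/12) = 12 + 12/145 = 1752/145
6 + 1/(1752/145) = 6 + 145/1752 = 10657/1752

10657/1752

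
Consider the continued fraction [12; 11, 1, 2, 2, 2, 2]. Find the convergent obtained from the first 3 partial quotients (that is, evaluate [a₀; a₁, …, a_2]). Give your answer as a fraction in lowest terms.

145/12

a_0 = 12: 12/1
a_1 = 11: 133/11
a_2 = 1: 145/12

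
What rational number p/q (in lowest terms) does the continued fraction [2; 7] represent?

15/7

Collapse the nested fraction from the inside out:
Start with 7.
2 + 1/(7/1) = 2 + 1/7 = 15/7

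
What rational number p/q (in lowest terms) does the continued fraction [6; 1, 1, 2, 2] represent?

Starting at the tail and folding back:
Start with 2.
2 + 1/(2/1) = 2 + 1/2 = 5/2
1 + 1/(5/2) = 1 + 2/5 = 7/5
1 + 1/(7/5) = 1 + 5/7 = 12/7
6 + 1/(12/7) = 6 + 7/12 = 79/12

79/12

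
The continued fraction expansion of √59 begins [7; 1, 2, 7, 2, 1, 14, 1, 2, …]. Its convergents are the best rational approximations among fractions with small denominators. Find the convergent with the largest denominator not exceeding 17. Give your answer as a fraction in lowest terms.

List convergents until the denominator exceeds the bound:
a_0 = 7: 7/1  (≤ bound)
a_1 = 1: 8/1  (≤ bound)
a_2 = 2: 23/3  (≤ bound)
a_3 = 7: 169/22  (> 17, stop)

23/3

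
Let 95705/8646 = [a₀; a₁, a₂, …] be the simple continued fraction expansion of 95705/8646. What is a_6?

Repeatedly divide and take the remainder:
95705 = 11·8646 + 599, so a_0 = 11
8646 = 14·599 + 260, so a_1 = 14
599 = 2·260 + 79, so a_2 = 2
260 = 3·79 + 23, so a_3 = 3
79 = 3·23 + 10, so a_4 = 3
23 = 2·10 + 3, so a_5 = 2
10 = 3·3 + 1, so a_6 = 3

3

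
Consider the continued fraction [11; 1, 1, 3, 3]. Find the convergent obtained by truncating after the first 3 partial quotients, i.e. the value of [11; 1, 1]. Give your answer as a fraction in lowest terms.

Start with 1.
1 + 1/(1/1) = 1 + 1/1 = 2/1
11 + 1/(2/1) = 11 + 1/2 = 23/2

23/2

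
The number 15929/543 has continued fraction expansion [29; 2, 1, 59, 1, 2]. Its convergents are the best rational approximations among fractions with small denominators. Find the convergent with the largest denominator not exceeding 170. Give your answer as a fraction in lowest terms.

88/3

List convergents until the denominator exceeds the bound:
a_0 = 29: 29/1  (≤ bound)
a_1 = 2: 59/2  (≤ bound)
a_2 = 1: 88/3  (≤ bound)
a_3 = 59: 5251/179  (> 170, stop)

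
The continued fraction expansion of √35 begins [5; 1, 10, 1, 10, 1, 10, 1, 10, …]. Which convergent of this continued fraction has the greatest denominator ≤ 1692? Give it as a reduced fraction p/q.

9235/1561

List convergents until the denominator exceeds the bound:
a_0 = 5: 5/1  (≤ bound)
a_1 = 1: 6/1  (≤ bound)
a_2 = 10: 65/11  (≤ bound)
a_3 = 1: 71/12  (≤ bound)
a_4 = 10: 775/131  (≤ bound)
a_5 = 1: 846/143  (≤ bound)
a_6 = 10: 9235/1561  (≤ bound)
a_7 = 1: 10081/1704  (> 1692, stop)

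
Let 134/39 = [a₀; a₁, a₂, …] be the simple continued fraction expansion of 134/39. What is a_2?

134 ÷ 39 → quotient 3, remainder 17
39 ÷ 17 → quotient 2, remainder 5
17 ÷ 5 → quotient 3, remainder 2

3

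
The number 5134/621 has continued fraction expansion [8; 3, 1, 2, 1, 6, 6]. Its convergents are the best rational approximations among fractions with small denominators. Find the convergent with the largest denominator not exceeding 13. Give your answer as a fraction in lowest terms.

91/11

a_0 = 8: 8/1  (≤ bound)
a_1 = 3: 25/3  (≤ bound)
a_2 = 1: 33/4  (≤ bound)
a_3 = 2: 91/11  (≤ bound)
a_4 = 1: 124/15  (> 13, stop)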